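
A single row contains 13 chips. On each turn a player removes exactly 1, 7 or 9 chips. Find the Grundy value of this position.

1

Compute g(0), g(1), … for moves {1, 7, 9}:
g(0) = mex{} = 0
g(1) = mex{0} = 1
g(2) = mex{1} = 0
g(3) = mex{0} = 1
g(4) = mex{1} = 0
g(5) = mex{0} = 1
g(6) = mex{1} = 0
g(7) = mex{0} = 1
g(8) = mex{1} = 0
g(9) = mex{0} = 1
g(10) = mex{1} = 0
g(11) = mex{0} = 1
g(12) = mex{1} = 0
g(13) = mex{0} = 1
So g(13) = 1.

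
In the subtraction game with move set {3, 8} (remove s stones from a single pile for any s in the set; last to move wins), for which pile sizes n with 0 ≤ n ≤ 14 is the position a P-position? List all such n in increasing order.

0, 1, 2, 6, 7, 11, 12, 13

Grundy values for subtraction set {3, 8}:
g(0) = mex{} = 0
g(1) = mex{} = 0
g(2) = mex{} = 0
g(3) = mex{0} = 1
g(4) = mex{0} = 1
g(5) = mex{0} = 1
g(6) = mex{1} = 0
g(7) = mex{1} = 0
g(8) = mex{0,1} = 2
g(9) = mex{0} = 1
g(10) = mex{0} = 1
g(11) = mex{1,2} = 0
g(12) = mex{1} = 0
g(13) = mex{1} = 0
g(14) = mex{0} = 1
The P-positions (g = 0) in 0..14 are 0, 1, 2, 6, 7, 11, 12, 13.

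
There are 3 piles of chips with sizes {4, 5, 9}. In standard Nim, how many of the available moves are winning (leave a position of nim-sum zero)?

1

Compute the nim-sum pairwise:
4 ⊕ 5 = 1
1 ⊕ 9 = 8
The overall nim-sum is X = 8. A pile of size p has a winning move iff p XOR X < p (reduce it to p XOR X).
  4: 4 XOR 8 = 12 ≥ 4 — no move.
  5: 5 XOR 8 = 13 ≥ 5 — no move.
  9: 9 XOR 8 = 1 < 9 — winning move (to 1).
That gives 1 winning move.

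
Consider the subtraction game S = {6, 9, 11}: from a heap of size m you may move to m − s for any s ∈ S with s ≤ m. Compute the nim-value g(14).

Build the Grundy sequence with g(k) = mex{g(k−s) : s ∈ {6, 9, 11}, s ≤ k}:
g(0) = mex{} = 0
g(1) = mex{} = 0
g(2) = mex{} = 0
g(3) = mex{} = 0
g(4) = mex{} = 0
g(5) = mex{} = 0
g(6) = mex{0} = 1
g(7) = mex{0} = 1
g(8) = mex{0} = 1
g(9) = mex{0} = 1
g(10) = mex{0} = 1
g(11) = mex{0} = 1
g(12) = mex{0,1} = 2
g(13) = mex{0,1} = 2
g(14) = mex{0,1} = 2
So g(14) = 2.

2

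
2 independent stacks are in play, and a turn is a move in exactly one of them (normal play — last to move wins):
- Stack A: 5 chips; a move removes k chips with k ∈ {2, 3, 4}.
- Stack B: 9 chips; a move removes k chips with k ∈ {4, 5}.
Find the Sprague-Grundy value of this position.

2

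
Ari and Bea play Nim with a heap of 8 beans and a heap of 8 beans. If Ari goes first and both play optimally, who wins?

Bea wins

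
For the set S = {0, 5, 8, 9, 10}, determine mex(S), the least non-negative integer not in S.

1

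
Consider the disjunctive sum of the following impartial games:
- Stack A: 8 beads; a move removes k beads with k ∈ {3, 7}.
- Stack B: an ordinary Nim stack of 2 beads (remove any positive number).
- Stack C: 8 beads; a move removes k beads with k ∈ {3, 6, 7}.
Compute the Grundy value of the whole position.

Grundy values for stack A (subtraction set {3, 7}):
g(0) = mex{} = 0
g(1) = mex{} = 0
g(2) = mex{} = 0
g(3) = mex{0} = 1
g(4) = mex{0} = 1
g(5) = mex{0} = 1
g(6) = mex{1} = 0
g(7) = mex{0,1} = 2
g(8) = mex{0,1} = 2
So g(8) = 2.
Stack B is a plain Nim stack of size 2, so its Grundy value is 2.
For stack C, compute g(0), g(1), … with moves {3, 6, 7}:
k:     0  1  2  3  4  5  6  7  8
g(k):  0  0  0  1  1  1  2  2  2
So g(8) = 2.
By the Sprague-Grundy theorem, the Grundy value of a sum of independent games is the XOR of the component values.
Combined value = 2 XOR 2 XOR 2 = 2.

2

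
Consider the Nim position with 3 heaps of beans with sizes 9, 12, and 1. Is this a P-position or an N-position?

N-position

Nim-sum: 9 ⊕ 12 ⊕ 1 = 4.
The nim-sum is 4 ≠ 0, so this is an N-position: the player to move can win.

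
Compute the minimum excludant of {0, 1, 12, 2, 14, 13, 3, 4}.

5

The values 0, 1, 2, 3, 4 are all present; 5 is the first non-negative integer missing from the set.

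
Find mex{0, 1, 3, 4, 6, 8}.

2

The values 0, 1 are all present; 2 is the first non-negative integer missing from the set.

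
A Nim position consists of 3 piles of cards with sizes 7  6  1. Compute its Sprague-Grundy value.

0

Bitwise XOR of the heap sizes:
  111  (7)
  110  (6)
  001  (1)
  ---
  000  (0)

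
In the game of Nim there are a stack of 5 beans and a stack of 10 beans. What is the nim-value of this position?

Compute the nim-sum pairwise:
5 XOR 10 = 15

15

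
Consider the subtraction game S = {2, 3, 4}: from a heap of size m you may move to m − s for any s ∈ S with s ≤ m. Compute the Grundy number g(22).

2

Build the Grundy sequence with g(k) = mex{g(k−s) : s ∈ {2, 3, 4}, s ≤ k}:
k:     0  1  2  3  4  5  6  7  8  9 10 11 12 13 14 15 16 17 18 19 20 21 22
g(k):  0  0  1  1  2  2  0  0  1  1  2  2  0  0  1  1  2  2  0  0  1  1  2
So g(22) = 2.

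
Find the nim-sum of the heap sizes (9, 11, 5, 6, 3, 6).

Compute the nim-sum pairwise:
9 XOR 11 = 2
2 XOR 5 = 7
7 XOR 6 = 1
1 XOR 3 = 2
2 XOR 6 = 4

4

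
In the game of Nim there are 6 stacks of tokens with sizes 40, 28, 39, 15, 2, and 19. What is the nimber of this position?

Compute the nim-sum pairwise:
40 XOR 28 = 52
52 XOR 39 = 19
19 XOR 15 = 28
28 XOR 2 = 30
30 XOR 19 = 13

13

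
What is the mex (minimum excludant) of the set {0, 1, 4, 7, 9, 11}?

2

The values 0, 1 are all present; 2 is the first non-negative integer missing from the set.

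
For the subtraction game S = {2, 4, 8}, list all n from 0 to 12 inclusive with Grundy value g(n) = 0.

0, 1, 6, 7, 12

Compute g(0), g(1), … for moves {2, 4, 8}:
k:     0  1  2  3  4  5  6  7  8  9 10 11 12
g(k):  0  0  1  1  2  2  0  0  1  1  2  2  0
The P-positions (g = 0) in 0..12 are 0, 1, 6, 7, 12.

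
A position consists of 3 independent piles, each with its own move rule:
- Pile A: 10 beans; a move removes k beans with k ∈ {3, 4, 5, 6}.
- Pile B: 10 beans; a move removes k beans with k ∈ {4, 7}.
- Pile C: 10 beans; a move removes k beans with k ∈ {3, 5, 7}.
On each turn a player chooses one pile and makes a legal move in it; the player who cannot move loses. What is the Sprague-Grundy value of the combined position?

Build the Grundy sequence for pile A with g(k) = mex{g(k−s) : s ∈ {3, 4, 5, 6}, s ≤ k}:
g(0) = mex{} = 0
g(1) = mex{} = 0
g(2) = mex{} = 0
g(3) = mex{0} = 1
g(4) = mex{0} = 1
g(5) = mex{0} = 1
g(6) = mex{0,1} = 2
g(7) = mex{0,1} = 2
g(8) = mex{0,1} = 2
g(9) = mex{1,2} = 0
g(10) = mex{1,2} = 0
So g(10) = 0.
Grundy values for pile B (subtraction set {4, 7}):
g(0) = mex{} = 0
g(1) = mex{} = 0
g(2) = mex{} = 0
g(3) = mex{} = 0
g(4) = mex{0} = 1
g(5) = mex{0} = 1
g(6) = mex{0} = 1
g(7) = mex{0} = 1
g(8) = mex{0,1} = 2
g(9) = mex{0,1} = 2
g(10) = mex{0,1} = 2
So g(10) = 2.
Build the Grundy sequence for pile C with g(k) = mex{g(k−s) : s ∈ {3, 5, 7}, s ≤ k}:
g(0) = mex{} = 0
g(1) = mex{} = 0
g(2) = mex{} = 0
g(3) = mex{0} = 1
g(4) = mex{0} = 1
g(5) = mex{0} = 1
g(6) = mex{0,1} = 2
g(7) = mex{0,1} = 2
g(8) = mex{0,1} = 2
g(9) = mex{0,1,2} = 3
g(10) = mex{1,2} = 0
So g(10) = 0.
The value of a disjunctive sum is the nim-sum of the parts.
Combined value = 0 ⊕ 2 ⊕ 0 = 2.

2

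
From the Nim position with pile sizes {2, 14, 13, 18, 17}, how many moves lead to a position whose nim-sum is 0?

3

Nim-sum: 2 ⊕ 14 ⊕ 13 ⊕ 18 ⊕ 17 = 2.
The overall nim-sum is X = 2. A pile of size p has a winning move iff p XOR X < p (reduce it to p XOR X).
  2: 2 XOR 2 = 0 < 2 — winning move (to 0).
  14: 14 XOR 2 = 12 < 14 — winning move (to 12).
  13: 13 XOR 2 = 15 ≥ 13 — no move.
  18: 18 XOR 2 = 16 < 18 — winning move (to 16).
  17: 17 XOR 2 = 19 ≥ 17 — no move.
That gives 3 winning moves.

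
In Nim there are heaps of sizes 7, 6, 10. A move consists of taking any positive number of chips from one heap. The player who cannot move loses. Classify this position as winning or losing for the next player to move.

Compute the nim-sum pairwise:
7 ⊕ 6 = 1
1 ⊕ 10 = 11
The nim-sum is 11 ≠ 0, so this is an N-position: the player to move can win.

Winning position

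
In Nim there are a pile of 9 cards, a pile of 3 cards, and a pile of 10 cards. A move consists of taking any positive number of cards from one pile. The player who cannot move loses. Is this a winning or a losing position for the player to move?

Losing position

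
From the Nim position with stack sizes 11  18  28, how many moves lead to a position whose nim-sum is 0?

1

Bitwise XOR of the heap sizes:
  01011  (11)
  10010  (18)
  11100  (28)
  -----
  00101  (5)
The overall nim-sum is X = 5. A stack of size p has a winning move iff p XOR X < p (reduce it to p XOR X).
  11: 11 XOR 5 = 14 ≥ 11 — no move.
  18: 18 XOR 5 = 23 ≥ 18 — no move.
  28: 28 XOR 5 = 25 < 28 — winning move (to 25).
That gives 1 winning move.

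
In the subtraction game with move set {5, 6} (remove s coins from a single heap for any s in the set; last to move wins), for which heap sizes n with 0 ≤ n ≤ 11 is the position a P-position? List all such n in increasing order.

0, 1, 2, 3, 4, 11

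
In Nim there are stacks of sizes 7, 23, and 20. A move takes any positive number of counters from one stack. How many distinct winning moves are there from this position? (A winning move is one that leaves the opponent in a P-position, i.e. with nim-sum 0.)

Compute the nim-sum pairwise:
7 ⊕ 23 = 16
16 ⊕ 20 = 4
The overall nim-sum is X = 4. A stack of size p has a winning move iff p XOR X < p (reduce it to p XOR X).
  7: 7 XOR 4 = 3 < 7 — winning move (to 3).
  23: 23 XOR 4 = 19 < 23 — winning move (to 19).
  20: 20 XOR 4 = 16 < 20 — winning move (to 16).
That gives 3 winning moves.

3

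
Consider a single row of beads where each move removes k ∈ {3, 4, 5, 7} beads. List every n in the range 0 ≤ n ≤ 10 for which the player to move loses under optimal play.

0, 1, 2, 10

Compute g(0), g(1), … for moves {3, 4, 5, 7}:
k:     0  1  2  3  4  5  6  7  8  9 10
g(k):  0  0  0  1  1  1  2  2  2  3  0
The P-positions (g = 0) in 0..10 are 0, 1, 2, 10.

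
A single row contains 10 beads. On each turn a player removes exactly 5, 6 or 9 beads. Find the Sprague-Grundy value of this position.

Compute g(0), g(1), … for moves {5, 6, 9}:
g(0) = mex{} = 0
g(1) = mex{} = 0
g(2) = mex{} = 0
g(3) = mex{} = 0
g(4) = mex{} = 0
g(5) = mex{0} = 1
g(6) = mex{0} = 1
g(7) = mex{0} = 1
g(8) = mex{0} = 1
g(9) = mex{0} = 1
g(10) = mex{0,1} = 2
So g(10) = 2.

2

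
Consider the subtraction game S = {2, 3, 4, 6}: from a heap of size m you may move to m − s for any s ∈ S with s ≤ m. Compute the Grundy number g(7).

Build the Grundy sequence with g(k) = mex{g(k−s) : s ∈ {2, 3, 4, 6}, s ≤ k}:
k:     0  1  2  3  4  5  6  7
g(k):  0  0  1  1  2  2  3  3
So g(7) = 3.

3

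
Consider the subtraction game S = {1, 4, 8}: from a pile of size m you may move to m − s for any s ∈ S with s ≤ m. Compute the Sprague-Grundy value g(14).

Grundy values for subtraction set {1, 4, 8}:
g(0) = mex{} = 0
g(1) = mex{0} = 1
g(2) = mex{1} = 0
g(3) = mex{0} = 1
g(4) = mex{0,1} = 2
g(5) = mex{1,2} = 0
g(6) = mex{0} = 1
g(7) = mex{1} = 0
g(8) = mex{0,2} = 1
g(9) = mex{0,1} = 2
g(10) = mex{0,1,2} = 3
g(11) = mex{0,1,3} = 2
g(12) = mex{1,2} = 0
g(13) = mex{0,2} = 1
g(14) = mex{1,3} = 0
So g(14) = 0.

0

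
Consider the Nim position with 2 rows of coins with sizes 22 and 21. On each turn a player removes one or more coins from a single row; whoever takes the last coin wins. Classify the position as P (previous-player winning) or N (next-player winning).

N-position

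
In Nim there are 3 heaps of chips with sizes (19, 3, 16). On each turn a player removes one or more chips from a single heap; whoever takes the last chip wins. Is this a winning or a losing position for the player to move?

Losing position

Nim-sum: 19 ⊕ 3 ⊕ 16 = 0.
The nim-sum is 0, so this is a P-position: the player to move is in a losing position under optimal play.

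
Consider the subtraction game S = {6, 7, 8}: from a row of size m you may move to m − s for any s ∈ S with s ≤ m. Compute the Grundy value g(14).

0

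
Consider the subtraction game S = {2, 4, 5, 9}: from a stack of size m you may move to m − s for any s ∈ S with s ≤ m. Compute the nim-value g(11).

Compute g(0), g(1), … for moves {2, 4, 5, 9}:
k:     0  1  2  3  4  5  6  7  8  9 10 11
g(k):  0  0  1  1  2  2  3  0  0  1  1  2
So g(11) = 2.

2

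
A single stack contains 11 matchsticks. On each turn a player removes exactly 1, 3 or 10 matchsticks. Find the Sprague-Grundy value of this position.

Build the Grundy sequence with g(k) = mex{g(k−s) : s ∈ {1, 3, 10}, s ≤ k}:
g(0) = mex{} = 0
g(1) = mex{0} = 1
g(2) = mex{1} = 0
g(3) = mex{0} = 1
g(4) = mex{1} = 0
g(5) = mex{0} = 1
g(6) = mex{1} = 0
g(7) = mex{0} = 1
g(8) = mex{1} = 0
g(9) = mex{0} = 1
g(10) = mex{0,1} = 2
g(11) = mex{0,1,2} = 3
So g(11) = 3.

3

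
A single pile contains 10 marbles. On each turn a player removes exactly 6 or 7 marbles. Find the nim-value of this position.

1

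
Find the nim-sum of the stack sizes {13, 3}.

14

Bitwise XOR of the heap sizes:
  1101  (13)
  0011  (3)
  ----
  1110  (14)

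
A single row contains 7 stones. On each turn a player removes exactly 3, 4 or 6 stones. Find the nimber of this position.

2

Grundy values for subtraction set {3, 4, 6}:
k:     0  1  2  3  4  5  6  7
g(k):  0  0  0  1  1  1  2  2
So g(7) = 2.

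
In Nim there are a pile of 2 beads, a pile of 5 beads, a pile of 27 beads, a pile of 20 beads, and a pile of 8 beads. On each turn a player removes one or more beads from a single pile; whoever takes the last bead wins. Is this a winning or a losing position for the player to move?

Losing position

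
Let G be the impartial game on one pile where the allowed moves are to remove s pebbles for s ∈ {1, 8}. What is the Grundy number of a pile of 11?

0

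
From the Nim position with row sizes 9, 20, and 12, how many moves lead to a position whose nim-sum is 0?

Compute the nim-sum pairwise:
9 ^ 20 = 29
29 ^ 12 = 17
The overall nim-sum is X = 17. A row of size p has a winning move iff p XOR X < p (reduce it to p XOR X).
  9: 9 XOR 17 = 24 ≥ 9 — no move.
  20: 20 XOR 17 = 5 < 20 — winning move (to 5).
  12: 12 XOR 17 = 29 ≥ 12 — no move.
That gives 1 winning move.

1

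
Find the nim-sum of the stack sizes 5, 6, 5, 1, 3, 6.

Write each in binary and XOR column by column:
  101  (5)
  110  (6)
  101  (5)
  001  (1)
  011  (3)
  110  (6)
  ---
  010  (2)

2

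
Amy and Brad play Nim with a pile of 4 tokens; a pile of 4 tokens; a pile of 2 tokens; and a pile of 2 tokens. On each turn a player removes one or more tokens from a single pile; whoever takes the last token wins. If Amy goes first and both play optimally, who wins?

Brad wins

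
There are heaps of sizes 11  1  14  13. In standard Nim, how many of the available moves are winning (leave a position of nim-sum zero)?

Compute the nim-sum pairwise:
11 ^ 1 = 10
10 ^ 14 = 4
4 ^ 13 = 9
The overall nim-sum is X = 9. A heap of size p has a winning move iff p XOR X < p (reduce it to p XOR X).
  11: 11 XOR 9 = 2 < 11 — winning move (to 2).
  1: 1 XOR 9 = 8 ≥ 1 — no move.
  14: 14 XOR 9 = 7 < 14 — winning move (to 7).
  13: 13 XOR 9 = 4 < 13 — winning move (to 4).
That gives 3 winning moves.

3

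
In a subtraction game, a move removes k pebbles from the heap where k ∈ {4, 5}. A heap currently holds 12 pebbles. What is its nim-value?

Compute g(0), g(1), … for moves {4, 5}:
k:     0  1  2  3  4  5  6  7  8  9 10 11 12
g(k):  0  0  0  0  1  1  1  1  2  0  0  0  0
So g(12) = 0.

0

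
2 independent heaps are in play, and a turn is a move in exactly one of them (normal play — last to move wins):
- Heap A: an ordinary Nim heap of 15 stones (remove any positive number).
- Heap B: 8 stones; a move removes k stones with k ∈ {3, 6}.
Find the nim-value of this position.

13

Heap A is a plain Nim heap of size 15, so its Grundy value is 15.
Grundy values for heap B (subtraction set {3, 6}):
k:     0  1  2  3  4  5  6  7  8
g(k):  0  0  0  1  1  1  2  2  2
So g(8) = 2.
The value of a disjunctive sum is the nim-sum of the parts.
Combined value = 15 ⊕ 2 = 13.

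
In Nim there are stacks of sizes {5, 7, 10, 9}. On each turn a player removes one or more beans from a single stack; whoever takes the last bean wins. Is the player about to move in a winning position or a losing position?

In binary:
  0101  (5)
  0111  (7)
  1010  (10)
  1001  (9)
  ----
  0001  (1)
The nim-sum is 1 ≠ 0, so this is an N-position: the player to move can win.

Winning position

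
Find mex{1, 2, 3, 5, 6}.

0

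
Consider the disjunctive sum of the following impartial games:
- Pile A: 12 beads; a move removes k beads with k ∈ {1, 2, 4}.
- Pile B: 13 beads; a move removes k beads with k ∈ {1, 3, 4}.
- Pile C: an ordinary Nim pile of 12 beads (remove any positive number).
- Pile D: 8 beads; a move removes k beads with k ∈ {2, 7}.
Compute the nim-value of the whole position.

12

Grundy values for pile A (subtraction set {1, 2, 4}):
k:     0  1  2  3  4  5  6  7  8  9 10 11 12
g(k):  0  1  2  0  1  2  0  1  2  0  1  2  0
So g(12) = 0.
Build the Grundy sequence for pile B with g(k) = mex{g(k−s) : s ∈ {1, 3, 4}, s ≤ k}:
g(0) = mex{} = 0
g(1) = mex{0} = 1
g(2) = mex{1} = 0
g(3) = mex{0} = 1
g(4) = mex{0,1} = 2
g(5) = mex{0,1,2} = 3
g(6) = mex{0,1,3} = 2
g(7) = mex{1,2} = 0
g(8) = mex{0,2,3} = 1
g(9) = mex{1,2,3} = 0
g(10) = mex{0,2} = 1
g(11) = mex{0,1} = 2
g(12) = mex{0,1,2} = 3
g(13) = mex{0,1,3} = 2
So g(13) = 2.
Pile C is a plain Nim pile of size 12, so its Grundy value is 12.
For pile D, compute g(0), g(1), … with moves {2, 7}:
g(0) = mex{} = 0
g(1) = mex{} = 0
g(2) = mex{0} = 1
g(3) = mex{0} = 1
g(4) = mex{1} = 0
g(5) = mex{1} = 0
g(6) = mex{0} = 1
g(7) = mex{0} = 1
g(8) = mex{0,1} = 2
So g(8) = 2.
By the Sprague-Grundy theorem, the Grundy value of a sum of independent games is the XOR of the component values.
Combined value = 0 ⊕ 2 ⊕ 12 ⊕ 2 = 12.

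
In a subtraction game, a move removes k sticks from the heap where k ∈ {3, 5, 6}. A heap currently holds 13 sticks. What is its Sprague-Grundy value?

1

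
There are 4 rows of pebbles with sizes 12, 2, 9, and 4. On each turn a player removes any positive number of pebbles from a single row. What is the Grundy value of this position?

3

Write each in binary and XOR column by column:
  1100  (12)
  0010  (2)
  1001  (9)
  0100  (4)
  ----
  0011  (3)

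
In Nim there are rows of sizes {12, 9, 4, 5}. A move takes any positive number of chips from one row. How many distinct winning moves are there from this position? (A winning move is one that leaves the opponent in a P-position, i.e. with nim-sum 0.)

3

Nim-sum: 12 ^ 9 ^ 4 ^ 5 = 4.
The overall nim-sum is X = 4. A row of size p has a winning move iff p XOR X < p (reduce it to p XOR X).
  12: 12 XOR 4 = 8 < 12 — winning move (to 8).
  9: 9 XOR 4 = 13 ≥ 9 — no move.
  4: 4 XOR 4 = 0 < 4 — winning move (to 0).
  5: 5 XOR 4 = 1 < 5 — winning move (to 1).
That gives 3 winning moves.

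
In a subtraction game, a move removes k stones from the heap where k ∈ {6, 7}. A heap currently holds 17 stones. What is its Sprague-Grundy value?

0

Build the Grundy sequence with g(k) = mex{g(k−s) : s ∈ {6, 7}, s ≤ k}:
k:     0  1  2  3  4  5  6  7  8  9 10 11 12 13 14 15 16 17
g(k):  0  0  0  0  0  0  1  1  1  1  1  1  2  0  0  0  0  0
So g(17) = 0.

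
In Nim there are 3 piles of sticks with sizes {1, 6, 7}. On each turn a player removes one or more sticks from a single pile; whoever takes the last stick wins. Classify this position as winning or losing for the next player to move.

In binary:
  001  (1)
  110  (6)
  111  (7)
  ---
  000  (0)
The nim-sum is 0, so this is a P-position: the player to move is in a losing position under optimal play.

Losing position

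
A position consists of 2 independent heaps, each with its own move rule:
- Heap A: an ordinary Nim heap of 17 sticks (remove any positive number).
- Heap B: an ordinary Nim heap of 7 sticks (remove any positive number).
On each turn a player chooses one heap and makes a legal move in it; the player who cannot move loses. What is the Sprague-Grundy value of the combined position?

22

Heap A is a plain Nim heap of size 17, so its Grundy value is 17.
Heap B is a plain Nim heap of size 7, so its Grundy value is 7.
By the Sprague-Grundy theorem, the Grundy value of a sum of independent games is the XOR of the component values.
Combined value = 17 ⊕ 7 = 22.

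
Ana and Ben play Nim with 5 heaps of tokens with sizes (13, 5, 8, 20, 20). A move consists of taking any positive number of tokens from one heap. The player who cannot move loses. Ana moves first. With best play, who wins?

In binary:
  01101  (13)
  00101  (5)
  01000  (8)
  10100  (20)
  10100  (20)
  -----
  00000  (0)
The nim-sum is 0, so this is a P-position: the player to move is in a losing position under optimal play; Ana is about to move from it and so loses — Ben wins.

Ben wins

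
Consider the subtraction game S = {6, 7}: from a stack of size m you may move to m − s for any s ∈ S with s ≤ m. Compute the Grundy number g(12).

2

Grundy values for subtraction set {6, 7}:
k:     0  1  2  3  4  5  6  7  8  9 10 11 12
g(k):  0  0  0  0  0  0  1  1  1  1  1  1  2
So g(12) = 2.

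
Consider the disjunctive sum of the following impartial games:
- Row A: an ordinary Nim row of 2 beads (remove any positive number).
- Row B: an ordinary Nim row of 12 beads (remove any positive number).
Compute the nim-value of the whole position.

14

Row A is a plain Nim row of size 2, so its Grundy value is 2.
Row B is a plain Nim row of size 12, so its Grundy value is 12.
The value of a disjunctive sum is the nim-sum of the parts.
Combined value = 2 XOR 12 = 14.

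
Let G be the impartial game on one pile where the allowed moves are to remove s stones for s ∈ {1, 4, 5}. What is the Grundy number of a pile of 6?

2

Compute g(0), g(1), … for moves {1, 4, 5}:
g(0) = mex{} = 0
g(1) = mex{0} = 1
g(2) = mex{1} = 0
g(3) = mex{0} = 1
g(4) = mex{0,1} = 2
g(5) = mex{0,1,2} = 3
g(6) = mex{0,1,3} = 2
So g(6) = 2.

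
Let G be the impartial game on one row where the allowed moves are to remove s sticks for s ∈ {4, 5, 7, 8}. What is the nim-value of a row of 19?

Compute g(0), g(1), … for moves {4, 5, 7, 8}:
k:     0  1  2  3  4  5  6  7  8  9 10 11 12 13 14 15 16 17 18 19
g(k):  0  0  0  0  1  1  1  1  2  2  2  2  0  0  0  0  1  1  1  1
So g(19) = 1.

1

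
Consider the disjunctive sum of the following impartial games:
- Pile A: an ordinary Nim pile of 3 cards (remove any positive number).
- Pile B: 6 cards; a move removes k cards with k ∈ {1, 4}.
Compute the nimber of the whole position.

2

Pile A is a plain Nim pile of size 3, so its Grundy value is 3.
For pile B, compute g(0), g(1), … with moves {1, 4}:
k:     0  1  2  3  4  5  6
g(k):  0  1  0  1  2  0  1
So g(6) = 1.
By the Sprague-Grundy theorem, the Grundy value of a sum of independent games is the XOR of the component values.
Combined value = 3 ⊕ 1 = 2.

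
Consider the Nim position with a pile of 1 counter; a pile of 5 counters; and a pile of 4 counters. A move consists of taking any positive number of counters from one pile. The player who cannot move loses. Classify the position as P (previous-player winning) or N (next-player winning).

P-position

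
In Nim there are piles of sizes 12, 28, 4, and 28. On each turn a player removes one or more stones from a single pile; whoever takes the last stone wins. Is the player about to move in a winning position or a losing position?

Winning position

Compute the nim-sum pairwise:
12 ^ 28 = 16
16 ^ 4 = 20
20 ^ 28 = 8
The nim-sum is 8 ≠ 0, so this is an N-position: the player to move can win.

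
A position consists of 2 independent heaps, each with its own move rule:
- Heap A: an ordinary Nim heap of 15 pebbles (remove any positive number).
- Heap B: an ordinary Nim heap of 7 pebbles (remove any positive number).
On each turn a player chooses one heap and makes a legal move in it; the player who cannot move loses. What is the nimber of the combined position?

Heap A is a plain Nim heap of size 15, so its Grundy value is 15.
Heap B is a plain Nim heap of size 7, so its Grundy value is 7.
By the Sprague-Grundy theorem, the Grundy value of a sum of independent games is the XOR of the component values.
Combined value = 15 ⊕ 7 = 8.

8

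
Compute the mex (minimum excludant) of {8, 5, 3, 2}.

0

0 is not in the set, so the mex is 0.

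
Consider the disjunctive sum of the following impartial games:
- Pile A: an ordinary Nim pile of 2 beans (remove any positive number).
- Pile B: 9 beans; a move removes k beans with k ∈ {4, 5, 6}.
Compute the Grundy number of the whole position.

Pile A is a plain Nim pile of size 2, so its Grundy value is 2.
Build the Grundy sequence for pile B with g(k) = mex{g(k−s) : s ∈ {4, 5, 6}, s ≤ k}:
k:     0  1  2  3  4  5  6  7  8  9
g(k):  0  0  0  0  1  1  1  1  2  2
So g(9) = 2.
By the Sprague-Grundy theorem, the Grundy value of a sum of independent games is the XOR of the component values.
Combined value = 2 ⊕ 2 = 0.

0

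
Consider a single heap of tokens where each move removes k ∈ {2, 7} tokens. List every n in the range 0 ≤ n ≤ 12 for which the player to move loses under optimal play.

0, 1, 4, 5, 9, 10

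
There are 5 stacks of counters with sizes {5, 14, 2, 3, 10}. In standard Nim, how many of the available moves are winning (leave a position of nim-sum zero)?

Compute the nim-sum pairwise:
5 ^ 14 = 11
11 ^ 2 = 9
9 ^ 3 = 10
10 ^ 10 = 0
The nim-sum is already 0, so every move leaves a nonzero nim-sum — there are no winning moves.

0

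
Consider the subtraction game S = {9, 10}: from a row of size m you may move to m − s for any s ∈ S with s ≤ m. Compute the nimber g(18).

2

Build the Grundy sequence with g(k) = mex{g(k−s) : s ∈ {9, 10}, s ≤ k}:
k:     0  1  2  3  4  5  6  7  8  9 10 11 12 13 14 15 16 17 18
g(k):  0  0  0  0  0  0  0  0  0  1  1  1  1  1  1  1  1  1  2
So g(18) = 2.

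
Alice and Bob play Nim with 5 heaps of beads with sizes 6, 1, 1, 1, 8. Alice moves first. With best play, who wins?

Compute the nim-sum pairwise:
6 ^ 1 = 7
7 ^ 1 = 6
6 ^ 1 = 7
7 ^ 8 = 15
The nim-sum is 15 ≠ 0, so this is an N-position: the player to move can win; Alice has a winning move.

Alice wins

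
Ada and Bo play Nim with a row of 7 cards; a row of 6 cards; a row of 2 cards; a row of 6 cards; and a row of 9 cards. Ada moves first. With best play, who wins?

Ada wins

Write each in binary and XOR column by column:
  0111  (7)
  0110  (6)
  0010  (2)
  0110  (6)
  1001  (9)
  ----
  1100  (12)
The nim-sum is 12 ≠ 0, so this is an N-position: the player to move can win; Ada has a winning move.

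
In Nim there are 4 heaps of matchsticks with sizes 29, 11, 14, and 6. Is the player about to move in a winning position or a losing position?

Compute the nim-sum pairwise:
29 ⊕ 11 = 22
22 ⊕ 14 = 24
24 ⊕ 6 = 30
The nim-sum is 30 ≠ 0, so this is an N-position: the player to move can win.

Winning position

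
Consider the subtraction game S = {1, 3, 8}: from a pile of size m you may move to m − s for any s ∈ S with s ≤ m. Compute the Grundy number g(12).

1

Compute g(0), g(1), … for moves {1, 3, 8}:
g(0) = mex{} = 0
g(1) = mex{0} = 1
g(2) = mex{1} = 0
g(3) = mex{0} = 1
g(4) = mex{1} = 0
g(5) = mex{0} = 1
g(6) = mex{1} = 0
g(7) = mex{0} = 1
g(8) = mex{0,1} = 2
g(9) = mex{0,1,2} = 3
g(10) = mex{0,1,3} = 2
g(11) = mex{1,2} = 0
g(12) = mex{0,3} = 1
So g(12) = 1.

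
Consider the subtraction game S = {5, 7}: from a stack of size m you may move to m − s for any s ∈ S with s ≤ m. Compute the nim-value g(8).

Grundy values for subtraction set {5, 7}:
k:     0  1  2  3  4  5  6  7  8
g(k):  0  0  0  0  0  1  1  1  1
So g(8) = 1.

1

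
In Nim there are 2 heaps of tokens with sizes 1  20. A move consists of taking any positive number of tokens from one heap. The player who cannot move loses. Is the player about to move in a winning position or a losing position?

Nim-sum: 1 XOR 20 = 21.
The nim-sum is 21 ≠ 0, so this is an N-position: the player to move can win.

Winning position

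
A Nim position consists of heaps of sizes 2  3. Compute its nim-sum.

1

Compute the nim-sum pairwise:
2 ⊕ 3 = 1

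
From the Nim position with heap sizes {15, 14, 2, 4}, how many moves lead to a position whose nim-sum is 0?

Nim-sum: 15 XOR 14 XOR 2 XOR 4 = 7.
The overall nim-sum is X = 7. A heap of size p has a winning move iff p XOR X < p (reduce it to p XOR X).
  15: 15 XOR 7 = 8 < 15 — winning move (to 8).
  14: 14 XOR 7 = 9 < 14 — winning move (to 9).
  2: 2 XOR 7 = 5 ≥ 2 — no move.
  4: 4 XOR 7 = 3 < 4 — winning move (to 3).
That gives 3 winning moves.

3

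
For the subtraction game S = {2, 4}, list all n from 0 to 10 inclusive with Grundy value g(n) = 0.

0, 1, 6, 7

Build the Grundy sequence with g(k) = mex{g(k−s) : s ∈ {2, 4}, s ≤ k}:
k:     0  1  2  3  4  5  6  7  8  9 10
g(k):  0  0  1  1  2  2  0  0  1  1  2
The P-positions (g = 0) in 0..10 are 0, 1, 6, 7.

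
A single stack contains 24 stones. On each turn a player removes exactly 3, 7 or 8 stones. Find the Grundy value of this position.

1

Compute g(0), g(1), … for moves {3, 7, 8}:
k:     0  1  2  3  4  5  6  7  8  9 10 11 12 13 14 15 16 17 18 19 20 21 22 23 24
g(k):  0  0  0  1  1  1  0  2  2  1  3  0  0  2  1  1  0  0  2  1  1  0  0  2  1
So g(24) = 1.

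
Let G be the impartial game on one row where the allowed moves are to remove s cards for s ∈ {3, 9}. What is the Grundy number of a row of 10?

Build the Grundy sequence with g(k) = mex{g(k−s) : s ∈ {3, 9}, s ≤ k}:
g(0) = mex{} = 0
g(1) = mex{} = 0
g(2) = mex{} = 0
g(3) = mex{0} = 1
g(4) = mex{0} = 1
g(5) = mex{0} = 1
g(6) = mex{1} = 0
g(7) = mex{1} = 0
g(8) = mex{1} = 0
g(9) = mex{0} = 1
g(10) = mex{0} = 1
So g(10) = 1.

1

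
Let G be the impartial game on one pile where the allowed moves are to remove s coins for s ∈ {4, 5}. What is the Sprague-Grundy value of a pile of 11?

Build the Grundy sequence with g(k) = mex{g(k−s) : s ∈ {4, 5}, s ≤ k}:
g(0) = mex{} = 0
g(1) = mex{} = 0
g(2) = mex{} = 0
g(3) = mex{} = 0
g(4) = mex{0} = 1
g(5) = mex{0} = 1
g(6) = mex{0} = 1
g(7) = mex{0} = 1
g(8) = mex{0,1} = 2
g(9) = mex{1} = 0
g(10) = mex{1} = 0
g(11) = mex{1} = 0
So g(11) = 0.

0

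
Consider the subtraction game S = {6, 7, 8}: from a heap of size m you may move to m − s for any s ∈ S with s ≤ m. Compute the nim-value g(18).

0

Build the Grundy sequence with g(k) = mex{g(k−s) : s ∈ {6, 7, 8}, s ≤ k}:
k:     0  1  2  3  4  5  6  7  8  9 10 11 12 13 14 15 16 17 18
g(k):  0  0  0  0  0  0  1  1  1  1  1  1  2  2  0  0  0  0  0
So g(18) = 0.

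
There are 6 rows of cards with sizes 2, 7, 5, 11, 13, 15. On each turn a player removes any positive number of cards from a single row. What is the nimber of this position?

Compute the nim-sum pairwise:
2 ⊕ 7 = 5
5 ⊕ 5 = 0
0 ⊕ 11 = 11
11 ⊕ 13 = 6
6 ⊕ 15 = 9

9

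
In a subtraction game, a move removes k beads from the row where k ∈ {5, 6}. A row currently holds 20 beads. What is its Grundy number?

1

Grundy values for subtraction set {5, 6}:
k:     0  1  2  3  4  5  6  7  8  9 10 11 12 13 14 15 16 17 18 19 20
g(k):  0  0  0  0  0  1  1  1  1  1  2  0  0  0  0  0  1  1  1  1  1
So g(20) = 1.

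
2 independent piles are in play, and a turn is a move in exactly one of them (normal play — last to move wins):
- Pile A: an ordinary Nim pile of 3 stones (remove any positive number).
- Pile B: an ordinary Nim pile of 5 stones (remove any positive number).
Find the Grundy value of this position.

6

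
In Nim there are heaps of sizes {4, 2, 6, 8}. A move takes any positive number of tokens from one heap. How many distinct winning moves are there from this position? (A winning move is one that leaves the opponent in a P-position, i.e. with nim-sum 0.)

1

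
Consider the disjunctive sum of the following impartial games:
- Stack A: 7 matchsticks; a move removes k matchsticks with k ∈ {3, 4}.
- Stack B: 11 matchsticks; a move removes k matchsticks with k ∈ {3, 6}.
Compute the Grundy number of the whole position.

0

For stack A, compute g(0), g(1), … with moves {3, 4}:
k:     0  1  2  3  4  5  6  7
g(k):  0  0  0  1  1  1  2  0
So g(7) = 0.
Build the Grundy sequence for stack B with g(k) = mex{g(k−s) : s ∈ {3, 6}, s ≤ k}:
k:     0  1  2  3  4  5  6  7  8  9 10 11
g(k):  0  0  0  1  1  1  2  2  2  0  0  0
So g(11) = 0.
The value of a disjunctive sum is the nim-sum of the parts.
Combined value = 0 ⊕ 0 = 0.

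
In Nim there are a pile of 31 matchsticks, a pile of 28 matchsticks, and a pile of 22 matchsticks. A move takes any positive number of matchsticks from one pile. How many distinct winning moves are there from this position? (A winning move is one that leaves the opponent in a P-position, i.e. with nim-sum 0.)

3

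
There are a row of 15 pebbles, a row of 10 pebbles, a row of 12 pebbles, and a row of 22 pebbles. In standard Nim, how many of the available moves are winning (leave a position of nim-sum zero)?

1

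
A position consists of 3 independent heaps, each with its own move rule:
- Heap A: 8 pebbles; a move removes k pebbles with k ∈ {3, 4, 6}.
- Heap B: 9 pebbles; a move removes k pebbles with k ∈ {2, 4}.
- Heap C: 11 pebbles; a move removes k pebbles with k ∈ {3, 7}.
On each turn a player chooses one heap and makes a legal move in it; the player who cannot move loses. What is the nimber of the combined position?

3

Build the Grundy sequence for heap A with g(k) = mex{g(k−s) : s ∈ {3, 4, 6}, s ≤ k}:
g(0) = mex{} = 0
g(1) = mex{} = 0
g(2) = mex{} = 0
g(3) = mex{0} = 1
g(4) = mex{0} = 1
g(5) = mex{0} = 1
g(6) = mex{0,1} = 2
g(7) = mex{0,1} = 2
g(8) = mex{0,1} = 2
So g(8) = 2.
Grundy values for heap B (subtraction set {2, 4}):
g(0) = mex{} = 0
g(1) = mex{} = 0
g(2) = mex{0} = 1
g(3) = mex{0} = 1
g(4) = mex{0,1} = 2
g(5) = mex{0,1} = 2
g(6) = mex{1,2} = 0
g(7) = mex{1,2} = 0
g(8) = mex{0,2} = 1
g(9) = mex{0,2} = 1
So g(9) = 1.
Grundy values for heap C (subtraction set {3, 7}):
g(0) = mex{} = 0
g(1) = mex{} = 0
g(2) = mex{} = 0
g(3) = mex{0} = 1
g(4) = mex{0} = 1
g(5) = mex{0} = 1
g(6) = mex{1} = 0
g(7) = mex{0,1} = 2
g(8) = mex{0,1} = 2
g(9) = mex{0} = 1
g(10) = mex{1,2} = 0
g(11) = mex{1,2} = 0
So g(11) = 0.
The value of a disjunctive sum is the nim-sum of the parts.
Combined value = 2 XOR 1 XOR 0 = 3.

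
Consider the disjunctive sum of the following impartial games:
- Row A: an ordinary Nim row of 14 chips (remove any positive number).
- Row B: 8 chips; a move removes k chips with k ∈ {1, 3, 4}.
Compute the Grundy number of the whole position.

15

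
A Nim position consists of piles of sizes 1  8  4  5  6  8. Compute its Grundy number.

6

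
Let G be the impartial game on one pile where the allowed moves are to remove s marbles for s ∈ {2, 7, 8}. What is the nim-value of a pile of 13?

Compute g(0), g(1), … for moves {2, 7, 8}:
k:     0  1  2  3  4  5  6  7  8  9 10 11 12 13
g(k):  0  0  1  1  0  0  1  1  2  2  0  3  1  2
So g(13) = 2.

2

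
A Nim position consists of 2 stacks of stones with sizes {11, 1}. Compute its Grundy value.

Compute the nim-sum pairwise:
11 XOR 1 = 10

10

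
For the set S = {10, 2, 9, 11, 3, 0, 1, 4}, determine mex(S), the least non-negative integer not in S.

5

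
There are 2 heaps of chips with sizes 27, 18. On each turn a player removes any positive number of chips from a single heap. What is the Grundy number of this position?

9

Nim-sum: 27 XOR 18 = 9.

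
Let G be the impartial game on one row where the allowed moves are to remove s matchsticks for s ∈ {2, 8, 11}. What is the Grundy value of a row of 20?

Grundy values for subtraction set {2, 8, 11}:
k:     0  1  2  3  4  5  6  7  8  9 10 11 12 13 14 15 16 17 18 19 20
g(k):  0  0  1  1  0  0  1  1  2  2  0  3  1  2  0  3  1  0  2  1  0
So g(20) = 0.

0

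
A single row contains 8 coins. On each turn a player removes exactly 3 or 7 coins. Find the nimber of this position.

2

Build the Grundy sequence with g(k) = mex{g(k−s) : s ∈ {3, 7}, s ≤ k}:
g(0) = mex{} = 0
g(1) = mex{} = 0
g(2) = mex{} = 0
g(3) = mex{0} = 1
g(4) = mex{0} = 1
g(5) = mex{0} = 1
g(6) = mex{1} = 0
g(7) = mex{0,1} = 2
g(8) = mex{0,1} = 2
So g(8) = 2.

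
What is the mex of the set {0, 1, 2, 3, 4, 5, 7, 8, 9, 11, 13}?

The values 0, 1, 2, 3, 4, 5 are all present; 6 is the first non-negative integer missing from the set.

6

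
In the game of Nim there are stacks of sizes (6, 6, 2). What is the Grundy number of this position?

Nim-sum: 6 ⊕ 6 ⊕ 2 = 2.

2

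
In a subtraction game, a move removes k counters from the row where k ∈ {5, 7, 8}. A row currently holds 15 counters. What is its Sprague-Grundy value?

0

Grundy values for subtraction set {5, 7, 8}:
k:     0  1  2  3  4  5  6  7  8  9 10 11 12 13 14 15
g(k):  0  0  0  0  0  1  1  1  1  1  2  2  2  0  0  0
So g(15) = 0.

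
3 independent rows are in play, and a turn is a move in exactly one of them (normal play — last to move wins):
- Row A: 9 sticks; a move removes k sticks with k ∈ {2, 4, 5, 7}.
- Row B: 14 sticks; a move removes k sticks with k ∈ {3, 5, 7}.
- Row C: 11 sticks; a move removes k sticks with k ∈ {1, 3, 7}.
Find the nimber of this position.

Build the Grundy sequence for row A with g(k) = mex{g(k−s) : s ∈ {2, 4, 5, 7}, s ≤ k}:
k:     0  1  2  3  4  5  6  7  8  9
g(k):  0  0  1  1  2  2  3  3  4  0
So g(9) = 0.
For row B, compute g(0), g(1), … with moves {3, 5, 7}:
k:     0  1  2  3  4  5  6  7  8  9 10 11 12 13 14
g(k):  0  0  0  1  1  1  2  2  2  3  0  0  0  1  1
So g(14) = 1.
Build the Grundy sequence for row C with g(k) = mex{g(k−s) : s ∈ {1, 3, 7}, s ≤ k}:
g(0) = mex{} = 0
g(1) = mex{0} = 1
g(2) = mex{1} = 0
g(3) = mex{0} = 1
g(4) = mex{1} = 0
g(5) = mex{0} = 1
g(6) = mex{1} = 0
g(7) = mex{0} = 1
g(8) = mex{1} = 0
g(9) = mex{0} = 1
g(10) = mex{1} = 0
g(11) = mex{0} = 1
So g(11) = 1.
The value of a disjunctive sum is the nim-sum of the parts.
Combined value = 0 XOR 1 XOR 1 = 0.

0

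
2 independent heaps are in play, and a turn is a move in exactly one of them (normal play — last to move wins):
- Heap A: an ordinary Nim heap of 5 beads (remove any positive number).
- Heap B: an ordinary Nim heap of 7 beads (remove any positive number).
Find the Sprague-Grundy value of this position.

Heap A is a plain Nim heap of size 5, so its Grundy value is 5.
Heap B is a plain Nim heap of size 7, so its Grundy value is 7.
By the Sprague-Grundy theorem, the Grundy value of a sum of independent games is the XOR of the component values.
Combined value = 5 XOR 7 = 2.

2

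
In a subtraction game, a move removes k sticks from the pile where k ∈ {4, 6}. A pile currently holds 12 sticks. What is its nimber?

0

Compute g(0), g(1), … for moves {4, 6}:
g(0) = mex{} = 0
g(1) = mex{} = 0
g(2) = mex{} = 0
g(3) = mex{} = 0
g(4) = mex{0} = 1
g(5) = mex{0} = 1
g(6) = mex{0} = 1
g(7) = mex{0} = 1
g(8) = mex{0,1} = 2
g(9) = mex{0,1} = 2
g(10) = mex{1} = 0
g(11) = mex{1} = 0
g(12) = mex{1,2} = 0
So g(12) = 0.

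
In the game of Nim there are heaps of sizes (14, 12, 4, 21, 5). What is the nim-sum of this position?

22

Compute the nim-sum pairwise:
14 ⊕ 12 = 2
2 ⊕ 4 = 6
6 ⊕ 21 = 19
19 ⊕ 5 = 22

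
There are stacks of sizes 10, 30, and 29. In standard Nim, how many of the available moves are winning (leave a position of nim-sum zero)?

3

Compute the nim-sum pairwise:
10 ^ 30 = 20
20 ^ 29 = 9
The overall nim-sum is X = 9. A stack of size p has a winning move iff p XOR X < p (reduce it to p XOR X).
  10: 10 XOR 9 = 3 < 10 — winning move (to 3).
  30: 30 XOR 9 = 23 < 30 — winning move (to 23).
  29: 29 XOR 9 = 20 < 29 — winning move (to 20).
That gives 3 winning moves.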